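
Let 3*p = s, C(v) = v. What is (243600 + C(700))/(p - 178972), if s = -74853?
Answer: -244300/203923 ≈ -1.1980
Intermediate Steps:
p = -24951 (p = (⅓)*(-74853) = -24951)
(243600 + C(700))/(p - 178972) = (243600 + 700)/(-24951 - 178972) = 244300/(-203923) = 244300*(-1/203923) = -244300/203923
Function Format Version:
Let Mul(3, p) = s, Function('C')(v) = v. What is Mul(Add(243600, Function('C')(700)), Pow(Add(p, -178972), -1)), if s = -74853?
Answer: Rational(-244300, 203923) ≈ -1.1980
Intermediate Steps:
p = -24951 (p = Mul(Rational(1, 3), -74853) = -24951)
Mul(Add(243600, Function('C')(700)), Pow(Add(p, -178972), -1)) = Mul(Add(243600, 700), Pow(Add(-24951, -178972), -1)) = Mul(244300, Pow(-203923, -1)) = Mul(244300, Rational(-1, 203923)) = Rational(-244300, 203923)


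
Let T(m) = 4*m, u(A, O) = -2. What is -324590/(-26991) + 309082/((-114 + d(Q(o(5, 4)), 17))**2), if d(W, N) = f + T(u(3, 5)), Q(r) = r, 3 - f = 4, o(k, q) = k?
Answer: 1472572708/45371871 ≈ 32.456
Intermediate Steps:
f = -1 (f = 3 - 1*4 = 3 - 4 = -1)
d(W, N) = -9 (d(W, N) = -1 + 4*(-2) = -1 - 8 = -9)
-324590/(-26991) + 309082/((-114 + d(Q(o(5, 4)), 17))**2) = -324590/(-26991) + 309082/((-114 - 9)**2) = -324590*(-1/26991) + 309082/((-123)**2) = 324590/26991 + 309082/15129 = 1472572708/45371871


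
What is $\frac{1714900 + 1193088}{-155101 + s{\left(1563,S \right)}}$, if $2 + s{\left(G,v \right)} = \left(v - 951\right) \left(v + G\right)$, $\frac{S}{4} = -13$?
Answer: $- \frac{726997}{417659} \approx -1.7406$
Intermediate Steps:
$S = -52$ ($S = 4 \left(-13\right) = -52$)
$s{\left(G,v \right)} = -2 + \left(-951 + v\right) \left(G + v\right)$ ($s{\left(G,v \right)} = -2 + \left(v - 951\right) \left(v + G\right) = -2 + \left(-951 + v\right) \left(G + v\right)$)
$\frac{1714900 + 1193088}{-155101 + s{\left(1563,S \right)}} = \frac{1714900 + 1193088}{-155101 - \left(1518239 - 2704\right)} = \frac{2907988}{-155101 - 1515535} = \frac{2907988}{-1670636} = 2907988 \left(- \frac{1}{1670636}\right) = - \frac{726997}{417659}$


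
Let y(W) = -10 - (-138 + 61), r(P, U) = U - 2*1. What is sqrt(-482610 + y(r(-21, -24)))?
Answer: I*sqrt(482543) ≈ 694.65*I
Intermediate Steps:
r(P, U) = -2 + U (r(P, U) = U - 2 = -2 + U)
y(W) = 67 (y(W) = -10 - 1*(-77) = -10 + 77 = 67)
sqrt(-482610 + y(r(-21, -24))) = sqrt(-482610 + 67) = sqrt(-482543) = I*sqrt(482543)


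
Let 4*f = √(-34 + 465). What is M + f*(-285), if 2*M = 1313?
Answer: 1313/2 - 285*√431/4 ≈ -822.69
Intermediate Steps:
M = 1313/2 (M = (½)*1313 = 1313/2 ≈ 656.50)
f = √431/4 (f = √(-34 + 465)/4 = √431/4 ≈ 5.1901)
M + f*(-285) = 1313/2 + (√431/4)*(-285) = 1313/2 - 285*√431/4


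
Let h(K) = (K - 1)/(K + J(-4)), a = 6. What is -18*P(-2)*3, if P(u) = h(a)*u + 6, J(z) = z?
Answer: -54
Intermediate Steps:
h(K) = (-1 + K)/(-4 + K) (h(K) = (K - 1)/(K - 4) = (-1 + K)/(-4 + K))
P(u) = 6 + 5*u/2 (P(u) = ((-1 + 6)/(-4 + 6))*u + 6 = (5/2)*u + 6 = ((½)*5)*u + 6 = 5*u/2 + 6 = 6 + 5*u/2)
-18*P(-2)*3 = -18*(6 + (5/2)*(-2))*3 = -18*(6 - 5)*3 = -18*1*3 = -18*3 = -54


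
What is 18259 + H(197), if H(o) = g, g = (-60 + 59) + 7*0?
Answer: 18258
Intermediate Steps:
g = -1 (g = -1 + 0 = -1)
H(o) = -1
18259 + H(197) = 18259 - 1 = 18258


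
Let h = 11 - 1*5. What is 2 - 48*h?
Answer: -286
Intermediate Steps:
h = 6 (h = 11 - 5 = 6)
2 - 48*h = 2 - 48*6 = 2 - 288 = -286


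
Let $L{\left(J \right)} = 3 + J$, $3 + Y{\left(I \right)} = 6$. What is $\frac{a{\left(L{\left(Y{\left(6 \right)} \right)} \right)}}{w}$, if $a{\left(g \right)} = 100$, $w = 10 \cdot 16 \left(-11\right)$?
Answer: $- \frac{5}{88} \approx -0.056818$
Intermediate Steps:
$Y{\left(I \right)} = 3$ ($Y{\left(I \right)} = -3 + 6 = 3$)
$w = -1760$ ($w = 160 \left(-11\right) = -1760$)
$\frac{a{\left(L{\left(Y{\left(6 \right)} \right)} \right)}}{w} = \frac{100}{-1760} = 100 \left(- \frac{1}{1760}\right) = - \frac{5}{88}$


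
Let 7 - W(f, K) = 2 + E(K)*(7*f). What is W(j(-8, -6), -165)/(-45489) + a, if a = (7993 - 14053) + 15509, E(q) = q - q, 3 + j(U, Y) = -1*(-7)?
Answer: 429825556/45489 ≈ 9449.0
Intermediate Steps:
j(U, Y) = 4 (j(U, Y) = -3 - 1*(-7) = -3 + 7 = 4)
E(q) = 0
W(f, K) = 5 (W(f, K) = 7 - (2 + 0*(7*f)) = 7 - (2 + 0) = 7 - 1*2 = 7 - 2 = 5)
a = 9449 (a = -6060 + 15509 = 9449)
W(j(-8, -6), -165)/(-45489) + a = 5/(-45489) + 9449 = 5*(-1/45489) + 9449 = -5/45489 + 9449 = 429825556/45489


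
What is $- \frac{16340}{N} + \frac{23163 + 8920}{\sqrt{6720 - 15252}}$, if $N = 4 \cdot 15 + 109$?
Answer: $- \frac{16340}{169} - \frac{32083 i \sqrt{237}}{1422} \approx -96.686 - 347.34 i$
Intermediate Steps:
$N = 169$ ($N = 60 + 109 = 169$)
$- \frac{16340}{N} + \frac{23163 + 8920}{\sqrt{6720 - 15252}} = - \frac{16340}{169} + \frac{23163 + 8920}{\sqrt{6720 - 15252}} = \left(-16340\right) \frac{1}{169} + \frac{32083}{\sqrt{-8532}} = - \frac{16340}{169} + \frac{32083}{6 i \sqrt{237}} = - \frac{16340}{169} + 32083 \left(- \frac{i \sqrt{237}}{1422}\right) = - \frac{16340}{169} - \frac{32083 i \sqrt{237}}{1422}$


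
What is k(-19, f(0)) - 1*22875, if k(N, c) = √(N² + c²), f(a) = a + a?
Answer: -22856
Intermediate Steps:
f(a) = 2*a
k(-19, f(0)) - 1*22875 = √((-19)² + (2*0)²) - 1*22875 = √(361 + 0²) - 22875 = √(361 + 0) - 22875 = √361 - 22875 = 19 - 22875 = -22856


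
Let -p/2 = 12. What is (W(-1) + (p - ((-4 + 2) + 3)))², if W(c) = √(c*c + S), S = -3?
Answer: (25 - I*√2)² ≈ 623.0 - 70.711*I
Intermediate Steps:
p = -24 (p = -2*12 = -24)
W(c) = √(-3 + c²) (W(c) = √(c*c - 3) = √(c² - 3) = √(-3 + c²))
(W(-1) + (p - ((-4 + 2) + 3)))² = (√(-3 + (-1)²) + (-24 - ((-4 + 2) + 3)))² = (√(-3 + 1) + (-24 - (-2 + 3)))² = (√(-2) + (-24 - 1*1))² = (I*√2 + (-24 - 1))² = (I*√2 - 25)² = (-25 + I*√2)²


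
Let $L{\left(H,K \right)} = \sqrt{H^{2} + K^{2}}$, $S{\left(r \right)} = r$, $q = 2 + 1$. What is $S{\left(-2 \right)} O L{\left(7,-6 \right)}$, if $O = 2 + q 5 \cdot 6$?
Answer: $- 184 \sqrt{85} \approx -1696.4$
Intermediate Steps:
$q = 3$
$O = 92$ ($O = 2 + 3 \cdot 5 \cdot 6 = 2 + 3 \cdot 30 = 2 + 90 = 92$)
$S{\left(-2 \right)} O L{\left(7,-6 \right)} = \left(-2\right) 92 \sqrt{7^{2} + \left(-6\right)^{2}} = - 184 \sqrt{49 + 36} = - 184 \sqrt{85}$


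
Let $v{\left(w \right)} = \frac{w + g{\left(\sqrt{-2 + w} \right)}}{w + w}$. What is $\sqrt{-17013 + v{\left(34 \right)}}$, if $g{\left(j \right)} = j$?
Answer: $\frac{\sqrt{-19666450 + 68 \sqrt{2}}}{34} \approx 130.43 i$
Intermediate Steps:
$v{\left(w \right)} = \frac{w + \sqrt{-2 + w}}{2 w}$ ($v{\left(w \right)} = \frac{w + \sqrt{-2 + w}}{w + w} = \frac{w + \sqrt{-2 + w}}{2 w}$)
$\sqrt{-17013 + v{\left(34 \right)}} = \sqrt{-17013 + \frac{34 + \sqrt{-2 + 34}}{2 \cdot 34}} = \sqrt{-17013 + \frac{1}{2} \cdot \frac{1}{34} \left(34 + \sqrt{32}\right)} = \sqrt{-17013 + \frac{1}{2} \cdot \frac{1}{34} \left(34 + 4 \sqrt{2}\right)} = \sqrt{-17013 + \left(\frac{1}{2} + \frac{\sqrt{2}}{17}\right)} = \sqrt{- \frac{34025}{2} + \frac{\sqrt{2}}{17}}$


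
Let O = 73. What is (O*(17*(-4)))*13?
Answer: -64532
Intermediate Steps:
(O*(17*(-4)))*13 = (73*(17*(-4)))*13 = (73*(-68))*13 = -4964*13 = -64532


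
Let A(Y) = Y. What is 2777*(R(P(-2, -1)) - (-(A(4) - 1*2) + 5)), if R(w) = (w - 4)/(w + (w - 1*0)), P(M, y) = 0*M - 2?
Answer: -8331/2 ≈ -4165.5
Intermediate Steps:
P(M, y) = -2 (P(M, y) = 0 - 2 = -2)
R(w) = (-4 + w)/(2*w) (R(w) = (-4 + w)/(w + (w + 0)) = (-4 + w)/(w + w) = (-4 + w)/((2*w)) = (-4 + w)*(1/(2*w)) = (-4 + w)/(2*w))
2777*(R(P(-2, -1)) - (-(A(4) - 1*2) + 5)) = 2777*((1/2)*(-4 - 2)/(-2) - (-(4 - 1*2) + 5)) = 2777*((1/2)*(-1/2)*(-6) - (-(4 - 2) + 5)) = 2777*(3/2 - (-1*2 + 5)) = 2777*(3/2 - (-2 + 5)) = 2777*(3/2 - 1*3) = 2777*(3/2 - 3) = 2777*(-3/2) = -8331/2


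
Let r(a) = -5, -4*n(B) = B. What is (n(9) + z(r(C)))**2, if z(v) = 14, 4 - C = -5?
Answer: 2209/16 ≈ 138.06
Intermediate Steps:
C = 9 (C = 4 - 1*(-5) = 4 + 5 = 9)
n(B) = -B/4
(n(9) + z(r(C)))**2 = (-1/4*9 + 14)**2 = (-9/4 + 14)**2 = (47/4)**2 = 2209/16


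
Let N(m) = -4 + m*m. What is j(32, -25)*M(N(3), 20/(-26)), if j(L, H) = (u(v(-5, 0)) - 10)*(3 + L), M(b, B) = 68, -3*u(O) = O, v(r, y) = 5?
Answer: -83300/3 ≈ -27767.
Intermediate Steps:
u(O) = -O/3
N(m) = -4 + m²
j(L, H) = -35 - 35*L/3 (j(L, H) = (-⅓*5 - 10)*(3 + L) = (-5/3 - 10)*(3 + L) = -35*(3 + L)/3 = -35 - 35*L/3)
j(32, -25)*M(N(3), 20/(-26)) = (-35 - 35/3*32)*68 = (-35 - 1120/3)*68 = -1225/3*68 = -83300/3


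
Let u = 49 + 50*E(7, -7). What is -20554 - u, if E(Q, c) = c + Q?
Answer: -20603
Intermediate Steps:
E(Q, c) = Q + c
u = 49 (u = 49 + 50*(7 - 7) = 49 + 50*0 = 49 + 0 = 49)
-20554 - u = -20554 - 1*49 = -20554 - 49 = -20603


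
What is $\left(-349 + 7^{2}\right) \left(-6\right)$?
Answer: $1800$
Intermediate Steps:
$\left(-349 + 7^{2}\right) \left(-6\right) = \left(-349 + 49\right) \left(-6\right) = \left(-300\right) \left(-6\right) = 1800$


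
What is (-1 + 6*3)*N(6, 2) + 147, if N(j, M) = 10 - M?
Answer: 283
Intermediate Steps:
(-1 + 6*3)*N(6, 2) + 147 = (-1 + 6*3)*(10 - 1*2) + 147 = (-1 + 18)*(10 - 2) + 147 = 17*8 + 147 = 136 + 147 = 283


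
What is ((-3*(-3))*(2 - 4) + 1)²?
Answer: 289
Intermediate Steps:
((-3*(-3))*(2 - 4) + 1)² = (9*(-2) + 1)² = (-18 + 1)² = (-17)² = 289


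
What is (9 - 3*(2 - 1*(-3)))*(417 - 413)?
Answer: -24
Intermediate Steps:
(9 - 3*(2 - 1*(-3)))*(417 - 413) = (9 - 3*(2 + 3))*4 = (9 - 3*5)*4 = (9 - 15)*4 = -6*4 = -24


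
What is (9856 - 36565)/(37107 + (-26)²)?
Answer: -26709/37783 ≈ -0.70691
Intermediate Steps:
(9856 - 36565)/(37107 + (-26)²) = -26709/(37107 + 676) = -26709/37783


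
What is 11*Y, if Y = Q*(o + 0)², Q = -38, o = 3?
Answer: -3762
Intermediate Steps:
Y = -342 (Y = -38*(3 + 0)² = -38*3² = -38*9 = -342)
11*Y = 11*(-342) = -3762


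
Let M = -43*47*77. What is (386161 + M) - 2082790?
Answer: -1852246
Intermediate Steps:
M = -155617 (M = -2021*77 = -155617)
(386161 + M) - 2082790 = (386161 - 155617) - 2082790 = 230544 - 2082790 = -1852246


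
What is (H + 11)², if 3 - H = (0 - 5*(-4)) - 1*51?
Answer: 2025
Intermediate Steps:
H = 34 (H = 3 - ((0 - 5*(-4)) - 1*51) = 3 - ((0 + 20) - 51) = 3 - (20 - 51) = 3 - 1*(-31) = 3 + 31 = 34)
(H + 11)² = (34 + 11)² = 45² = 2025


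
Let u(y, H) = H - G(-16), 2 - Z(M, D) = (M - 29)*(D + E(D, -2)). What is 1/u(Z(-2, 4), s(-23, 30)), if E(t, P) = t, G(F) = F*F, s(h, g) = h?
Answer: -1/279 ≈ -0.0035842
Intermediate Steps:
G(F) = F²
Z(M, D) = 2 - 2*D*(-29 + M) (Z(M, D) = 2 - (M - 29)*(D + D) = 2 - (-29 + M)*2*D = 2 - 2*D*(-29 + M))
u(y, H) = -256 + H (u(y, H) = H - 1*(-16)² = H - 1*256 = H - 256 = -256 + H)
1/u(Z(-2, 4), s(-23, 30)) = 1/(-256 - 23) = 1/(-279) = -1/279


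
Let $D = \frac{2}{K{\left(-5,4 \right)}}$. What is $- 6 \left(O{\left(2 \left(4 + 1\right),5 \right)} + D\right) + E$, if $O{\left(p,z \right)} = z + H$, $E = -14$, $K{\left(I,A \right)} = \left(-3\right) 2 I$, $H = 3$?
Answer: $- \frac{312}{5} \approx -62.4$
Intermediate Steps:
$K{\left(I,A \right)} = - 6 I$
$O{\left(p,z \right)} = 3 + z$ ($O{\left(p,z \right)} = z + 3 = 3 + z$)
$D = \frac{1}{15}$ ($D = \frac{2}{\left(-6\right) \left(-5\right)} = \frac{2}{30} = 2 \cdot \frac{1}{30} = \frac{1}{15} \approx 0.066667$)
$- 6 \left(O{\left(2 \left(4 + 1\right),5 \right)} + D\right) + E = - 6 \left(\left(3 + 5\right) + \frac{1}{15}\right) - 14 = - 6 \left(8 + \frac{1}{15}\right) - 14 = \left(-6\right) \frac{121}{15} - 14 = - \frac{242}{5} - 14 = - \frac{312}{5}$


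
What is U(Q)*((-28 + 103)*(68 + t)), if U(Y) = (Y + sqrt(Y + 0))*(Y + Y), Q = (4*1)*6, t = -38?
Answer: 2592000 + 216000*sqrt(6) ≈ 3.1211e+6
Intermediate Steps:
Q = 24 (Q = 4*6 = 24)
U(Y) = 2*Y*(Y + sqrt(Y)) (U(Y) = (Y + sqrt(Y))*(2*Y) = 2*Y*(Y + sqrt(Y)))
U(Q)*((-28 + 103)*(68 + t)) = (2*24**2 + 2*24**(3/2))*((-28 + 103)*(68 - 38)) = (2*576 + 2*(48*sqrt(6)))*(75*30) = (1152 + 96*sqrt(6))*2250 = 2592000 + 216000*sqrt(6)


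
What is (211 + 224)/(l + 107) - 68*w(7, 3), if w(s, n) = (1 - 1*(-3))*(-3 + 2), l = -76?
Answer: 8867/31 ≈ 286.03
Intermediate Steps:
w(s, n) = -4 (w(s, n) = (1 + 3)*(-1) = 4*(-1) = -4)
(211 + 224)/(l + 107) - 68*w(7, 3) = (211 + 224)/(-76 + 107) - 68*(-4) = 435/31 + 272 = 8867/31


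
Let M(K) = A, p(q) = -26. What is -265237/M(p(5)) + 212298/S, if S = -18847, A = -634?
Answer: 4864324807/11948998 ≈ 407.09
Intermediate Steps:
M(K) = -634
-265237/M(p(5)) + 212298/S = -265237/(-634) + 212298/(-18847) = -265237*(-1/634) + 212298*(-1/18847) = 265237/634 - 212298/18847 = 4864324807/11948998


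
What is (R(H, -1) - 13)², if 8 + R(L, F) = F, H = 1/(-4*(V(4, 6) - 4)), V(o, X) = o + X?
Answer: 484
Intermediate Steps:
V(o, X) = X + o
H = -1/24 (H = 1/(-4*((6 + 4) - 4)) = 1/(-4*(10 - 4)) = 1/(-4*6) = 1/(-24) = -1/24 ≈ -0.041667)
R(L, F) = -8 + F
(R(H, -1) - 13)² = ((-8 - 1) - 13)² = (-9 - 13)² = (-22)² = 484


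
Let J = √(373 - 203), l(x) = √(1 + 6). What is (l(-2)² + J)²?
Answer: (7 + √170)² ≈ 401.54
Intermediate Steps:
l(x) = √7
J = √170 ≈ 13.038
(l(-2)² + J)² = ((√7)² + √170)² = (7 + √170)²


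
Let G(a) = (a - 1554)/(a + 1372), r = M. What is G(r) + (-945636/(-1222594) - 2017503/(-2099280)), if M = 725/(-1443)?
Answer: 508854290387972027/846569763521279120 ≈ 0.60108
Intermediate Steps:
M = -725/1443 (M = 725*(-1/1443) = -725/1443 ≈ -0.50243)
r = -725/1443 ≈ -0.50243
G(a) = (-1554 + a)/(1372 + a)
G(r) + (-945636/(-1222594) - 2017503/(-2099280)) = (-1554 - 725/1443)/(1372 - 725/1443) + (-945636/(-1222594) - 2017503/(-2099280)) = -2243147/1443/(1979071/1443) + (-945636*(-1/1222594) - 2017503*(-1/2099280)) = (1443/1979071)*(-2243147/1443) + (472818/611297 + 672501/699760) = -2243147/1979071 + 741956967477/427761188720 = 508854290387972027/846569763521279120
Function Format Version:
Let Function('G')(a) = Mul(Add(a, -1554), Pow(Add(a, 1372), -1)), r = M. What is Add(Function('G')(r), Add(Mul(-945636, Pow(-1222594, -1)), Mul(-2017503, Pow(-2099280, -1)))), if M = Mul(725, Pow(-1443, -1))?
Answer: Rational(508854290387972027, 846569763521279120) ≈ 0.60108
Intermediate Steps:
M = Rational(-725, 1443) (M = Mul(725, Rational(-1, 1443)) = Rational(-725, 1443) ≈ -0.50243)
r = Rational(-725, 1443) ≈ -0.50243
Function('G')(a) = Mul(Pow(Add(1372, a), -1), Add(-1554, a)) (Function('G')(a) = Mul(Add(-1554, a), Pow(Add(1372, a), -1)) = Mul(Pow(Add(1372, a), -1), Add(-1554, a)))
Add(Function('G')(r), Add(Mul(-945636, Pow(-1222594, -1)), Mul(-2017503, Pow(-2099280, -1)))) = Add(Mul(Pow(Add(1372, Rational(-725, 1443)), -1), Add(-1554, Rational(-725, 1443))), Add(Mul(-945636, Pow(-1222594, -1)), Mul(-2017503, Pow(-2099280, -1)))) = Add(Mul(Pow(Rational(1979071, 1443), -1), Rational(-2243147, 1443)), Add(Mul(-945636, Rational(-1, 1222594)), Mul(-2017503, Rational(-1, 2099280)))) = Add(Mul(Rational(1443, 1979071), Rational(-2243147, 1443)), Add(Rational(472818, 611297), Rational(672501, 699760))) = Add(Rational(-2243147, 1979071), Rational(741956967477, 427761188720)) = Rational(508854290387972027, 846569763521279120)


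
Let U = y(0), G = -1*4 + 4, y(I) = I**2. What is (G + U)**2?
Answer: 0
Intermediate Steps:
G = 0 (G = -4 + 4 = 0)
U = 0 (U = 0**2 = 0)
(G + U)**2 = (0 + 0)**2 = 0**2 = 0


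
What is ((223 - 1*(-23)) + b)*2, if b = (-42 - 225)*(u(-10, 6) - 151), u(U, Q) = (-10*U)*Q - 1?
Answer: -238740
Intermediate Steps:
u(U, Q) = -1 - 10*Q*U (u(U, Q) = -10*Q*U - 1 = -1 - 10*Q*U)
b = -119616 (b = (-42 - 225)*((-1 - 10*6*(-10)) - 151) = -267*((-1 + 600) - 151) = -267*(599 - 151) = -267*448 = -119616)
((223 - 1*(-23)) + b)*2 = ((223 - 1*(-23)) - 119616)*2 = ((223 + 23) - 119616)*2 = (246 - 119616)*2 = -119370*2 = -238740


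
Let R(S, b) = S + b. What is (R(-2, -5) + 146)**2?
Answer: 19321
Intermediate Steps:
(R(-2, -5) + 146)**2 = ((-2 - 5) + 146)**2 = (-7 + 146)**2 = 139**2 = 19321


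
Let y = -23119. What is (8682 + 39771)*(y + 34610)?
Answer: 556773423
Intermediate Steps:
(8682 + 39771)*(y + 34610) = (8682 + 39771)*(-23119 + 34610) = 48453*11491 = 556773423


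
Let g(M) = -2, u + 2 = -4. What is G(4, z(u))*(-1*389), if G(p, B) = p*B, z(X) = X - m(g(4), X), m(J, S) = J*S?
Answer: 28008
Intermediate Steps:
u = -6 (u = -2 - 4 = -6)
z(X) = 3*X (z(X) = X - (-2)*X = X + 2*X = 3*X)
G(p, B) = B*p
G(4, z(u))*(-1*389) = ((3*(-6))*4)*(-1*389) = -18*4*(-389) = -72*(-389) = 28008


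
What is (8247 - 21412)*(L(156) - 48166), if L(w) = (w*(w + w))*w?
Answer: -99325527890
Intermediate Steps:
L(w) = 2*w³ (L(w) = (w*(2*w))*w = (2*w²)*w = 2*w³)
(8247 - 21412)*(L(156) - 48166) = (8247 - 21412)*(2*156³ - 48166) = -13165*(2*3796416 - 48166) = -13165*(7592832 - 48166) = -13165*7544666 = -99325527890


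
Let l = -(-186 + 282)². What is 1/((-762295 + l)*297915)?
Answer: -1/229844699565 ≈ -4.3508e-12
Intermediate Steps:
l = -9216 (l = -1*96² = -1*9216 = -9216)
1/((-762295 + l)*297915) = 1/(-762295 - 9216*297915) = (1/297915)/(-771511) = -1/771511*1/297915 = -1/229844699565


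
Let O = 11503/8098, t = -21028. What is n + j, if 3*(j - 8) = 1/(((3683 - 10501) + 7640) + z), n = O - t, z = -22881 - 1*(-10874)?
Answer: 5716464387107/271728390 ≈ 21037.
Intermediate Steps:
O = 11503/8098 (O = 11503*(1/8098) = 11503/8098 ≈ 1.4205)
z = -12007 (z = -22881 + 10874 = -12007)
n = 170296247/8098 (n = 11503/8098 - 1*(-21028) = 11503/8098 + 21028 = 170296247/8098 ≈ 21029.)
j = 268439/33555 (j = 8 + 1/(3*(((3683 - 10501) + 7640) - 12007)) = 8 + 1/(3*((-6818 + 7640) - 12007)) = 8 + 1/(3*(822 - 12007)) = 8 + (⅓)/(-11185) = 8 + (⅓)*(-1/11185) = 8 - 1/33555 = 268439/33555 ≈ 8.0000)
n + j = 170296247/8098 + 268439/33555 = 5716464387107/271728390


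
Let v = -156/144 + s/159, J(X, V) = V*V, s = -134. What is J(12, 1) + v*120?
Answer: -12197/53 ≈ -230.13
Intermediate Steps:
J(X, V) = V²
v = -1225/636 (v = -156/144 - 134/159 = -156*1/144 - 134*1/159 = -13/12 - 134/159 = -1225/636 ≈ -1.9261)
J(12, 1) + v*120 = 1² - 1225/636*120 = 1 - 12250/53 = -12197/53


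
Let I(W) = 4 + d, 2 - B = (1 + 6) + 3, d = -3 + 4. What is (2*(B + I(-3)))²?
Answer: 36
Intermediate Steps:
d = 1
B = -8 (B = 2 - ((1 + 6) + 3) = 2 - (7 + 3) = 2 - 1*10 = 2 - 10 = -8)
I(W) = 5 (I(W) = 4 + 1 = 5)
(2*(B + I(-3)))² = (2*(-8 + 5))² = (2*(-3))² = (-6)² = 36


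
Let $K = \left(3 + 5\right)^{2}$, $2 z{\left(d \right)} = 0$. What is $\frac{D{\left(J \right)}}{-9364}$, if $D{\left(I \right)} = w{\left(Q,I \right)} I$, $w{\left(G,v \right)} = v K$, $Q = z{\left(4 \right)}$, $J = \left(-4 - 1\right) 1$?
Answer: $- \frac{400}{2341} \approx -0.17087$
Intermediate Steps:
$J = -5$ ($J = \left(-5\right) 1 = -5$)
$z{\left(d \right)} = 0$ ($z{\left(d \right)} = \frac{1}{2} \cdot 0 = 0$)
$K = 64$ ($K = 8^{2} = 64$)
$Q = 0$
$w{\left(G,v \right)} = 64 v$ ($w{\left(G,v \right)} = v 64 = 64 v$)
$D{\left(I \right)} = 64 I^{2}$ ($D{\left(I \right)} = 64 I I = 64 I^{2}$)
$\frac{D{\left(J \right)}}{-9364} = \frac{64 \left(-5\right)^{2}}{-9364} = 64 \cdot 25 \left(- \frac{1}{9364}\right) = 1600 \left(- \frac{1}{9364}\right) = - \frac{400}{2341}$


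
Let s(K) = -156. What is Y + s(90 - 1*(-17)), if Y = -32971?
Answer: -33127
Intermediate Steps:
Y + s(90 - 1*(-17)) = -32971 - 156 = -33127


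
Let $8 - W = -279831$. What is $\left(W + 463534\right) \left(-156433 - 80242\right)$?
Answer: $-175937804775$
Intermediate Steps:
$W = 279839$ ($W = 8 - -279831 = 8 + 279831 = 279839$)
$\left(W + 463534\right) \left(-156433 - 80242\right) = \left(279839 + 463534\right) \left(-156433 - 80242\right) = 743373 \left(-236675\right) = -175937804775$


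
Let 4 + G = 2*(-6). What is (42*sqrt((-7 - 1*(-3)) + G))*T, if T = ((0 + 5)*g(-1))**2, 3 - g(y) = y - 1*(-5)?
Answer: 2100*I*sqrt(5) ≈ 4695.7*I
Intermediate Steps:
g(y) = -2 - y (g(y) = 3 - (y - 1*(-5)) = 3 - (y + 5) = 3 - (5 + y) = 3 + (-5 - y) = -2 - y)
G = -16 (G = -4 + 2*(-6) = -4 - 12 = -16)
T = 25 (T = ((0 + 5)*(-2 - 1*(-1)))**2 = (5*(-2 + 1))**2 = (5*(-1))**2 = (-5)**2 = 25)
(42*sqrt((-7 - 1*(-3)) + G))*T = (42*sqrt((-7 - 1*(-3)) - 16))*25 = (42*sqrt((-7 + 3) - 16))*25 = (42*sqrt(-4 - 16))*25 = (42*sqrt(-20))*25 = (42*(2*I*sqrt(5)))*25 = (84*I*sqrt(5))*25 = 2100*I*sqrt(5)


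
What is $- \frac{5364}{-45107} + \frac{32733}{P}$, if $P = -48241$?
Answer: $- \frac{1217722707}{2176006787} \approx -0.55961$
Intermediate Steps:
$- \frac{5364}{-45107} + \frac{32733}{P} = - \frac{5364}{-45107} + \frac{32733}{-48241} = \left(-5364\right) \left(- \frac{1}{45107}\right) + 32733 \left(- \frac{1}{48241}\right) = \frac{5364}{45107} - \frac{32733}{48241} = - \frac{1217722707}{2176006787}$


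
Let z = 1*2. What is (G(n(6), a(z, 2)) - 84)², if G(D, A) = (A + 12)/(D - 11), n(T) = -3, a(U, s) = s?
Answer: 7225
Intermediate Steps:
z = 2
G(D, A) = (12 + A)/(-11 + D)
(G(n(6), a(z, 2)) - 84)² = ((12 + 2)/(-11 - 3) - 84)² = (14/(-14) - 84)² = (-1/14*14 - 84)² = (-1 - 84)² = (-85)² = 7225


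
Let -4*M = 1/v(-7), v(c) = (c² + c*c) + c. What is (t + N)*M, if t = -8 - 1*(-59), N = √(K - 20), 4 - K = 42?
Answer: -51/364 - I*√58/364 ≈ -0.14011 - 0.020922*I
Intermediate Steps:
K = -38 (K = 4 - 1*42 = 4 - 42 = -38)
N = I*√58 (N = √(-38 - 20) = √(-58) = I*√58 ≈ 7.6158*I)
v(c) = c + 2*c² (v(c) = (c² + c²) + c = 2*c² + c = c + 2*c²)
M = -1/364 (M = -(-1/(7*(1 + 2*(-7))))/4 = -(-1/(7*(1 - 14)))/4 = -1/(4*((-7*(-13)))) = -¼/91 = -¼*1/91 = -1/364 ≈ -0.0027473)
t = 51 (t = -8 + 59 = 51)
(t + N)*M = (51 + I*√58)*(-1/364) = -51/364 - I*√58/364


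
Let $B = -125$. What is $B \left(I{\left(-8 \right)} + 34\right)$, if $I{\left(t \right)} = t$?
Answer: $-3250$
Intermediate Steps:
$B \left(I{\left(-8 \right)} + 34\right) = - 125 \left(-8 + 34\right) = \left(-125\right) 26 = -3250$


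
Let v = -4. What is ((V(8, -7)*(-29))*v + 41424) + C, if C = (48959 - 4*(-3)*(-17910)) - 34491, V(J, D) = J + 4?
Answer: -157636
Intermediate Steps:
V(J, D) = 4 + J
C = -200452 (C = (48959 + 12*(-17910)) - 34491 = (48959 - 214920) - 34491 = -165961 - 34491 = -200452)
((V(8, -7)*(-29))*v + 41424) + C = (((4 + 8)*(-29))*(-4) + 41424) - 200452 = ((12*(-29))*(-4) + 41424) - 200452 = (-348*(-4) + 41424) - 200452 = (1392 + 41424) - 200452 = 42816 - 200452 = -157636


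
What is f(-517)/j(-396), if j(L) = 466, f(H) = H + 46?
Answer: -471/466 ≈ -1.0107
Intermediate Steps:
f(H) = 46 + H
f(-517)/j(-396) = (46 - 517)/466 = -471*1/466 = -471/466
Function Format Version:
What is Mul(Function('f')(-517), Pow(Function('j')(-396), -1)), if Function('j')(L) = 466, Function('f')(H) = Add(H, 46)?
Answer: Rational(-471, 466) ≈ -1.0107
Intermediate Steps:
Function('f')(H) = Add(46, H)
Mul(Function('f')(-517), Pow(Function('j')(-396), -1)) = Mul(Add(46, -517), Pow(466, -1)) = Mul(-471, Rational(1, 466)) = Rational(-471, 466)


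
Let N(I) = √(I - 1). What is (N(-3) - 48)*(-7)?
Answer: 336 - 14*I ≈ 336.0 - 14.0*I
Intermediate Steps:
N(I) = √(-1 + I)
(N(-3) - 48)*(-7) = (√(-1 - 3) - 48)*(-7) = (√(-4) - 48)*(-7) = (2*I - 48)*(-7) = (-48 + 2*I)*(-7) = 336 - 14*I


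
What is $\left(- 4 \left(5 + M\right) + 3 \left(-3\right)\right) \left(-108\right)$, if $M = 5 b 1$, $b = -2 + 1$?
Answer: $972$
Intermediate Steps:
$b = -1$
$M = -5$ ($M = 5 \left(-1\right) 1 = \left(-5\right) 1 = -5$)
$\left(- 4 \left(5 + M\right) + 3 \left(-3\right)\right) \left(-108\right) = \left(- 4 \left(5 - 5\right) + 3 \left(-3\right)\right) \left(-108\right) = \left(\left(-4\right) 0 - 9\right) \left(-108\right) = \left(0 - 9\right) \left(-108\right) = \left(-9\right) \left(-108\right) = 972$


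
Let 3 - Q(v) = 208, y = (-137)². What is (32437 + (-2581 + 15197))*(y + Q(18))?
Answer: 836363892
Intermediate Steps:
y = 18769
Q(v) = -205 (Q(v) = 3 - 1*208 = 3 - 208 = -205)
(32437 + (-2581 + 15197))*(y + Q(18)) = (32437 + (-2581 + 15197))*(18769 - 205) = (32437 + 12616)*18564 = 45053*18564 = 836363892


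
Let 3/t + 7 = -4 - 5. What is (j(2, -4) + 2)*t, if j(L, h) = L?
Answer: -3/4 ≈ -0.75000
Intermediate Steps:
t = -3/16 (t = 3/(-7 + (-4 - 5)) = 3/(-7 - 9) = 3/(-16) = 3*(-1/16) = -3/16 ≈ -0.18750)
(j(2, -4) + 2)*t = (2 + 2)*(-3/16) = 4*(-3/16) = -3/4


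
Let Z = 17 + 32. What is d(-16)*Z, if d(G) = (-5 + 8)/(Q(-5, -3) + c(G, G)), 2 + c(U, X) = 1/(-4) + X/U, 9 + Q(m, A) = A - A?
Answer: -588/41 ≈ -14.341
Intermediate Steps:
Q(m, A) = -9 (Q(m, A) = -9 + (A - A) = -9 + 0 = -9)
Z = 49
c(U, X) = -9/4 + X/U (c(U, X) = -2 + (1/(-4) + X/U) = -2 + (1*(-¼) + X/U) = -2 + (-¼ + X/U) = -9/4 + X/U)
d(G) = -12/41 (d(G) = (-5 + 8)/(-9 + (-9/4 + G/G)) = 3/(-9 + (-9/4 + 1)) = 3/(-9 - 5/4) = 3/(-41/4) = 3*(-4/41) = -12/41)
d(-16)*Z = -12/41*49 = -588/41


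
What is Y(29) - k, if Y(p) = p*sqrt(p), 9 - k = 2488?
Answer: 2479 + 29*sqrt(29) ≈ 2635.2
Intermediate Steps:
k = -2479 (k = 9 - 1*2488 = 9 - 2488 = -2479)
Y(p) = p**(3/2)
Y(29) - k = 29**(3/2) - 1*(-2479) = 29*sqrt(29) + 2479 = 2479 + 29*sqrt(29)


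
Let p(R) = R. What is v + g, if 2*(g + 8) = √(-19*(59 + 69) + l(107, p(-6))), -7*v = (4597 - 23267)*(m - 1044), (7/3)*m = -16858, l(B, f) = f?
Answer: -1080657332/49 + I*√2438/2 ≈ -2.2054e+7 + 24.688*I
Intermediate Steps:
m = -50574/7 (m = (3/7)*(-16858) = -50574/7 ≈ -7224.9)
v = -1080656940/49 (v = -(4597 - 23267)*(-50574/7 - 1044)/7 = -(-18670)*(-57882)/(7*7) = -⅐*1080656940/7 = -1080656940/49 ≈ -2.2054e+7)
g = -8 + I*√2438/2 (g = -8 + √(-19*(59 + 69) - 6)/2 = -8 + √(-19*128 - 6)/2 = -8 + √(-2432 - 6)/2 = -8 + √(-2438)/2 = -8 + (I*√2438)/2 = -8 + I*√2438/2 ≈ -8.0 + 24.688*I)
v + g = -1080656940/49 + (-8 + I*√2438/2) = -1080657332/49 + I*√2438/2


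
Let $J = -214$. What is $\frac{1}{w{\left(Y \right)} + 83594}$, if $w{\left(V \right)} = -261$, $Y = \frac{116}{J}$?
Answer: $\frac{1}{83333} \approx 1.2 \cdot 10^{-5}$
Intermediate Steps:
$Y = - \frac{58}{107}$ ($Y = \frac{116}{-214} = 116 \left(- \frac{1}{214}\right) = - \frac{58}{107} \approx -0.54206$)
$\frac{1}{w{\left(Y \right)} + 83594} = \frac{1}{-261 + 83594} = \frac{1}{83333}$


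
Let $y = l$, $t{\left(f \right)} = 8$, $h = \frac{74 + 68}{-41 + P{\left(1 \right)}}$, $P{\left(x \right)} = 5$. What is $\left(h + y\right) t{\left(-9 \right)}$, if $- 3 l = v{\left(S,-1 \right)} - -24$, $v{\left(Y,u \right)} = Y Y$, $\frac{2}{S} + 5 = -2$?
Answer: $- \frac{42236}{441} \approx -95.773$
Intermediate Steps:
$S = - \frac{2}{7}$ ($S = \frac{2}{-5 - 2} = \frac{2}{-7} = 2 \left(- \frac{1}{7}\right) = - \frac{2}{7} \approx -0.28571$)
$v{\left(Y,u \right)} = Y^{2}$
$h = - \frac{71}{18}$ ($h = \frac{74 + 68}{-41 + 5} = \frac{142}{-36} = 142 \left(- \frac{1}{36}\right) = - \frac{71}{18} \approx -3.9444$)
$l = - \frac{1180}{147}$ ($l = - \frac{\left(- \frac{2}{7}\right)^{2} - -24}{3} = - \frac{\frac{4}{49} + 24}{3} = \left(- \frac{1}{3}\right) \frac{1180}{49} = - \frac{1180}{147} \approx -8.0272$)
$y = - \frac{1180}{147} \approx -8.0272$
$\left(h + y\right) t{\left(-9 \right)} = \left(- \frac{71}{18} - \frac{1180}{147}\right) 8 = \left(- \frac{10559}{882}\right) 8 = - \frac{42236}{441}$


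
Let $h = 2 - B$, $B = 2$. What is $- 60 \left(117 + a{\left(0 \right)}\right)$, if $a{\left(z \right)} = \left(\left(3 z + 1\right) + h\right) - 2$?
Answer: $-6960$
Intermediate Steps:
$h = 0$ ($h = 2 - 2 = 0$)
$a{\left(z \right)} = -1 + 3 z$ ($a{\left(z \right)} = \left(\left(3 z + 1\right) + 0\right) - 2 = \left(\left(1 + 3 z\right) + 0\right) - 2 = \left(1 + 3 z\right) - 2 = -1 + 3 z$)
$- 60 \left(117 + a{\left(0 \right)}\right) = - 60 \left(117 + \left(-1 + 3 \cdot 0\right)\right) = - 60 \left(117 + \left(-1 + 0\right)\right) = - 60 \left(117 - 1\right) = \left(-60\right) 116 = -6960$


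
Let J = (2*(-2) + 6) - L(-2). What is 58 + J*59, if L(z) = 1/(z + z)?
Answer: 763/4 ≈ 190.75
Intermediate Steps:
L(z) = 1/(2*z)
J = 9/4 (J = (2*(-2) + 6) - 1/(2*(-2)) = (-4 + 6) - (-1)/(2*2) = 2 - 1*(-¼) = 2 + ¼ = 9/4 ≈ 2.2500)
58 + J*59 = 58 + (9/4)*59 = 58 + 531/4 = 763/4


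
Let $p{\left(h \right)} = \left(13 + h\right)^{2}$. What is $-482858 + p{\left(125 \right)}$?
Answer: $-463814$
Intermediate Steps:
$-482858 + p{\left(125 \right)} = -482858 + \left(13 + 125\right)^{2} = -482858 + 138^{2} = -482858 + 19044 = -463814$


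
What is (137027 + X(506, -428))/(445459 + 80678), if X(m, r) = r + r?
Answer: 136171/526137 ≈ 0.25881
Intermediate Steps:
X(m, r) = 2*r
(137027 + X(506, -428))/(445459 + 80678) = (137027 + 2*(-428))/(445459 + 80678) = (137027 - 856)/526137 = 136171*(1/526137) = 136171/526137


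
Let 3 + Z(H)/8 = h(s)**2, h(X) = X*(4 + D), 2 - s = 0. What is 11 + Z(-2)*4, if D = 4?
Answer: 8107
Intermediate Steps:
s = 2 (s = 2 - 1*0 = 2 + 0 = 2)
h(X) = 8*X (h(X) = X*(4 + 4) = X*8 = 8*X)
Z(H) = 2024 (Z(H) = -24 + 8*(8*2)**2 = -24 + 8*16**2 = -24 + 8*256 = -24 + 2048 = 2024)
11 + Z(-2)*4 = 11 + 2024*4 = 11 + 8096 = 8107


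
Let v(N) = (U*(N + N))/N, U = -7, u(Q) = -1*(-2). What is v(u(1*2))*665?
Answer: -9310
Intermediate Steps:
u(Q) = 2
v(N) = -14 (v(N) = (-7*(N + N))/N = (-14*N)/N = -14)
v(u(1*2))*665 = -14*665 = -9310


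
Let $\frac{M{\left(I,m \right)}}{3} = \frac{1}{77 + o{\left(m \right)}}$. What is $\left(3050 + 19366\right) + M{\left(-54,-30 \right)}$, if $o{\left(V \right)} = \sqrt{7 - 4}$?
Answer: $\frac{132837447}{5926} - \frac{3 \sqrt{3}}{5926} \approx 22416.0$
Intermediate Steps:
$o{\left(V \right)} = \sqrt{3}$
$M{\left(I,m \right)} = \frac{3}{77 + \sqrt{3}}$
$\left(3050 + 19366\right) + M{\left(-54,-30 \right)} = \left(3050 + 19366\right) + \left(\frac{231}{5926} - \frac{3 \sqrt{3}}{5926}\right) = 22416 + \left(\frac{231}{5926} - \frac{3 \sqrt{3}}{5926}\right) = \frac{132837447}{5926} - \frac{3 \sqrt{3}}{5926}$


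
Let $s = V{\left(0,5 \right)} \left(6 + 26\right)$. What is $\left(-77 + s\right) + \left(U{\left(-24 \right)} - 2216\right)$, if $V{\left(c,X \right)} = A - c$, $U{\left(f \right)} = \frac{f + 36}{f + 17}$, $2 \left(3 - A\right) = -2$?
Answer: $- \frac{15167}{7} \approx -2166.7$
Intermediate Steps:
$A = 4$ ($A = 3 - -1 = 3 + 1 = 4$)
$U{\left(f \right)} = \frac{36 + f}{17 + f}$
$V{\left(c,X \right)} = 4 - c$
$s = 128$ ($s = \left(4 - 0\right) \left(6 + 26\right) = \left(4 + 0\right) 32 = 4 \cdot 32 = 128$)
$\left(-77 + s\right) + \left(U{\left(-24 \right)} - 2216\right) = \left(-77 + 128\right) - \left(2216 - \frac{36 - 24}{17 - 24}\right) = 51 - \left(2216 - \frac{1}{-7} \cdot 12\right) = 51 - \frac{15524}{7} = - \frac{15167}{7}$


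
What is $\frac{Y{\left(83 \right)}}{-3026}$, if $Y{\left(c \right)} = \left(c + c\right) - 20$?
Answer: $- \frac{73}{1513} \approx -0.048249$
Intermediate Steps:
$Y{\left(c \right)} = -20 + 2 c$ ($Y{\left(c \right)} = 2 c - 20 = -20 + 2 c$)
$\frac{Y{\left(83 \right)}}{-3026} = \frac{-20 + 2 \cdot 83}{-3026} = \left(-20 + 166\right) \left(- \frac{1}{3026}\right) = 146 \left(- \frac{1}{3026}\right) = - \frac{73}{1513}$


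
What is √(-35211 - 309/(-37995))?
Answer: 2*I*√1411980359995/12665 ≈ 187.65*I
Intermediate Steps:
√(-35211 - 309/(-37995)) = √(-35211 - 309*(-1/37995)) = √(-35211 + 103/12665) = √(-445947212/12665) = 2*I*√1411980359995/12665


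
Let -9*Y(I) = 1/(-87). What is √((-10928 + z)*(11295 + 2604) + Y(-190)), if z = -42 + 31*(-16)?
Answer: I*√10856166789927/261 ≈ 12624.0*I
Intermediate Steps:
Y(I) = 1/783 (Y(I) = -⅑/(-87) = -⅑*(-1/87) = 1/783)
z = -538 (z = -42 - 496 = -538)
√((-10928 + z)*(11295 + 2604) + Y(-190)) = √((-10928 - 538)*(11295 + 2604) + 1/783) = √(-11466*13899 + 1/783) = √(-159365934 + 1/783) = √(-124783526321/783) = I*√10856166789927/261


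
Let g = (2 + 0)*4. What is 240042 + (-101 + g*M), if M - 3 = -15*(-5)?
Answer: 240565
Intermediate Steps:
g = 8 (g = 2*4 = 8)
M = 78 (M = 3 - 15*(-5) = 3 + 75 = 78)
240042 + (-101 + g*M) = 240042 + (-101 + 8*78) = 240042 + (-101 + 624) = 240042 + 523 = 240565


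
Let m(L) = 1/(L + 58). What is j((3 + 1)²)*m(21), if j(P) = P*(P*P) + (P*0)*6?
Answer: 4096/79 ≈ 51.848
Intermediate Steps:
m(L) = 1/(58 + L)
j(P) = P³ (j(P) = P*P² + 0*6 = P³ + 0 = P³)
j((3 + 1)²)*m(21) = ((3 + 1)²)³/(58 + 21) = (4²)³/79 = 16³*(1/79) = 4096*(1/79) = 4096/79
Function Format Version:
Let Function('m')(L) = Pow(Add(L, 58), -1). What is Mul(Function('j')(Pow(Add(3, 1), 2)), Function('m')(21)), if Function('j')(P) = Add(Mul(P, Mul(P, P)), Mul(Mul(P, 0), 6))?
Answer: Rational(4096, 79) ≈ 51.848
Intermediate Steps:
Function('m')(L) = Pow(Add(58, L), -1)
Function('j')(P) = Pow(P, 3) (Function('j')(P) = Add(Mul(P, Pow(P, 2)), Mul(0, 6)) = Add(Pow(P, 3), 0) = Pow(P, 3))
Mul(Function('j')(Pow(Add(3, 1), 2)), Function('m')(21)) = Mul(Pow(Pow(Add(3, 1), 2), 3), Pow(Add(58, 21), -1)) = Mul(Pow(Pow(4, 2), 3), Pow(79, -1)) = Mul(Pow(16, 3), Rational(1, 79)) = Mul(4096, Rational(1, 79)) = Rational(4096, 79)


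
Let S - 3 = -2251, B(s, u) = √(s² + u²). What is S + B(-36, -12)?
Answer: -2248 + 12*√10 ≈ -2210.1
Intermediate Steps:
S = -2248 (S = 3 - 2251 = -2248)
S + B(-36, -12) = -2248 + √((-36)² + (-12)²) = -2248 + √(1296 + 144) = -2248 + √1440 = -2248 + 12*√10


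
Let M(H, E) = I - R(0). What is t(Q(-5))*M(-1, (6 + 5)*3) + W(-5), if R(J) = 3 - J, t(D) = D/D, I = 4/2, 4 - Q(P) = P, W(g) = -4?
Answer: -5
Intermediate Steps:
Q(P) = 4 - P
I = 2 (I = 4*(½) = 2)
t(D) = 1
M(H, E) = -1 (M(H, E) = 2 - (3 - 1*0) = 2 - (3 + 0) = 2 - 1*3 = 2 - 3 = -1)
t(Q(-5))*M(-1, (6 + 5)*3) + W(-5) = 1*(-1) - 4 = -1 - 4 = -5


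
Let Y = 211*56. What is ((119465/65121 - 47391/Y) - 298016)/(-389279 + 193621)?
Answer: 32759423913521/21507558515184 ≈ 1.5232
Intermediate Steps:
Y = 11816
((119465/65121 - 47391/Y) - 298016)/(-389279 + 193621) = ((119465/65121 - 47391/11816) - 298016)/(-389279 + 193621) = ((119465*(1/65121) - 47391*1/11816) - 298016)/(-195658) = ((119465/65121 - 47391/11816) - 298016)*(-1/195658) = (-239221553/109924248 - 298016)*(-1/195658) = -32759423913521/109924248*(-1/195658) = 32759423913521/21507558515184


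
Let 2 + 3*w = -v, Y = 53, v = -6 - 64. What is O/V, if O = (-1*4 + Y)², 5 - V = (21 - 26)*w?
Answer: 7203/355 ≈ 20.290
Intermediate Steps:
v = -70
w = 68/3 (w = -⅔ + (-1*(-70))/3 = -⅔ + (⅓)*70 = -⅔ + 70/3 = 68/3 ≈ 22.667)
V = 355/3 (V = 5 - (21 - 26)*68/3 = 5 - (-5)*68/3 = 5 - 1*(-340/3) = 5 + 340/3 = 355/3 ≈ 118.33)
O = 2401 (O = (-1*4 + 53)² = (-4 + 53)² = 49² = 2401)
O/V = 2401/(355/3) = 2401*(3/355) = 7203/355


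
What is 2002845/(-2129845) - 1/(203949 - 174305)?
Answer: -11874893405/12627425036 ≈ -0.94040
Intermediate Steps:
2002845/(-2129845) - 1/(203949 - 174305) = 2002845*(-1/2129845) - 1/29644 = -400569/425969 - 1*1/29644 = -400569/425969 - 1/29644 = -11874893405/12627425036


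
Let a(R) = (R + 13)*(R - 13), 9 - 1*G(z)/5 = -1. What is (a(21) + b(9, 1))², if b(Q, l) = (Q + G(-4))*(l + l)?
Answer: 152100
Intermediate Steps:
G(z) = 50 (G(z) = 45 - 5*(-1) = 45 + 5 = 50)
a(R) = (-13 + R)*(13 + R) (a(R) = (13 + R)*(-13 + R) = (-13 + R)*(13 + R))
b(Q, l) = 2*l*(50 + Q) (b(Q, l) = (Q + 50)*(l + l) = (50 + Q)*(2*l) = 2*l*(50 + Q))
(a(21) + b(9, 1))² = ((-169 + 21²) + 2*1*(50 + 9))² = ((-169 + 441) + 2*1*59)² = (272 + 118)² = 390² = 152100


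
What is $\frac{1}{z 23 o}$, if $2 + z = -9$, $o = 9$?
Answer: $- \frac{1}{2277} \approx -0.00043917$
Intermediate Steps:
$z = -11$ ($z = -2 - 9 = -11$)
$\frac{1}{z 23 o} = \frac{1}{\left(-11\right) 23 \cdot 9} = \frac{1}{\left(-253\right) 9} = \frac{1}{-2277} = - \frac{1}{2277}$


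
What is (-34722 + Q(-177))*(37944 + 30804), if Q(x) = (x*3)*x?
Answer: 4074350220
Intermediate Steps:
Q(x) = 3*x**2 (Q(x) = (3*x)*x = 3*x**2)
(-34722 + Q(-177))*(37944 + 30804) = (-34722 + 3*(-177)**2)*(37944 + 30804) = (-34722 + 3*31329)*68748 = (-34722 + 93987)*68748 = 59265*68748 = 4074350220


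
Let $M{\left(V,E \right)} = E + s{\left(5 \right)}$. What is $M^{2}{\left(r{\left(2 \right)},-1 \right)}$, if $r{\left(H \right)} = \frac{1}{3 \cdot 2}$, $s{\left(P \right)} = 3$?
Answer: $4$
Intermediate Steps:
$r{\left(H \right)} = \frac{1}{6}$ ($r{\left(H \right)} = \frac{1}{3} \cdot \frac{1}{2} = \frac{1}{6}$)
$M{\left(V,E \right)} = 3 + E$ ($M{\left(V,E \right)} = E + 3 = 3 + E$)
$M^{2}{\left(r{\left(2 \right)},-1 \right)} = \left(3 - 1\right)^{2} = 2^{2} = 4$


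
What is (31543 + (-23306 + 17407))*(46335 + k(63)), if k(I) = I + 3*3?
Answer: 1190061108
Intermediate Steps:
k(I) = 9 + I (k(I) = I + 9 = 9 + I)
(31543 + (-23306 + 17407))*(46335 + k(63)) = (31543 + (-23306 + 17407))*(46335 + (9 + 63)) = (31543 - 5899)*(46335 + 72) = 25644*46407 = 1190061108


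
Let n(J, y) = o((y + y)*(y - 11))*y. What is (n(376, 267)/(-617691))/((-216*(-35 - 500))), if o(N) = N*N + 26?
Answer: -831615272069/11896728660 ≈ -69.903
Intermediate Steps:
o(N) = 26 + N² (o(N) = N² + 26 = 26 + N²)
n(J, y) = y*(26 + 4*y²*(-11 + y)²) (n(J, y) = (26 + ((y + y)*(y - 11))²)*y = (26 + ((2*y)*(-11 + y))²)*y = (26 + (2*y*(-11 + y))²)*y = (26 + 4*y²*(-11 + y)²)*y = y*(26 + 4*y²*(-11 + y)²))
(n(376, 267)/(-617691))/((-216*(-35 - 500))) = ((26*267 + 4*267³*(-11 + 267)²)/(-617691))/((-216*(-35 - 500))) = ((6942 + 4*19034163*256²)*(-1/617691))/((-216*(-535))) = ((6942 + 4*19034163*65536)*(-1/617691))/115560 = ((6942 + 4989691625472)*(-1/617691))*(1/115560) = (4989691632414*(-1/617691))*(1/115560) = -1663230544138/205897*1/115560 = -831615272069/11896728660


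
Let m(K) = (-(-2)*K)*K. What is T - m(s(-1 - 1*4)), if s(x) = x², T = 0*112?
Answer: -1250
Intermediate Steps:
T = 0
m(K) = 2*K² (m(K) = (2*K)*K = 2*K²)
T - m(s(-1 - 1*4)) = 0 - 2*((-1 - 1*4)²)² = 0 - 2*((-1 - 4)²)² = 0 - 2*((-5)²)² = 0 - 2*25² = 0 - 2*625 = 0 - 1*1250 = 0 - 1250 = -1250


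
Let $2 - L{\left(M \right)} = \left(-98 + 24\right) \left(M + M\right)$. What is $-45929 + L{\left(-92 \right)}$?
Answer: $-59543$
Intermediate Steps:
$L{\left(M \right)} = 2 + 148 M$ ($L{\left(M \right)} = 2 - \left(-98 + 24\right) \left(M + M\right) = 2 - - 74 \cdot 2 M = 2 - - 148 M = 2 + 148 M$)
$-45929 + L{\left(-92 \right)} = -45929 + \left(2 + 148 \left(-92\right)\right) = -45929 + \left(2 - 13616\right) = -45929 - 13614 = -59543$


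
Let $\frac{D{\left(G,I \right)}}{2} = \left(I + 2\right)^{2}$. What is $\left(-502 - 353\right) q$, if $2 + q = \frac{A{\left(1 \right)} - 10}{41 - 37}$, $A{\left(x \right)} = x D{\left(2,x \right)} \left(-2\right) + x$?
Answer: $\frac{45315}{4} \approx 11329.0$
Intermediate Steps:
$D{\left(G,I \right)} = 2 \left(2 + I\right)^{2}$ ($D{\left(G,I \right)} = 2 \left(I + 2\right)^{2} = 2 \left(2 + I\right)^{2}$)
$A{\left(x \right)} = x - 4 x \left(2 + x\right)^{2}$ ($A{\left(x \right)} = x 2 \left(2 + x\right)^{2} \left(-2\right) + x = 2 x \left(2 + x\right)^{2} \left(-2\right) + x = - 4 x \left(2 + x\right)^{2} + x = x - 4 x \left(2 + x\right)^{2}$)
$q = - \frac{53}{4}$ ($q = -2 + \frac{\left(1 - 4 \left(2 + 1\right)^{2}\right) - 10}{41 - 37} = -2 + \frac{\left(1 - 4 \cdot 3^{2}\right) - 10}{4} = -2 + \left(\left(1 - 4 \cdot 9\right) - 10\right) \frac{1}{4} = -2 + \left(\left(1 - 36\right) - 10\right) \frac{1}{4} = -2 + \left(-35 - 10\right) \frac{1}{4} = -2 - \frac{45}{4} = - \frac{53}{4} \approx -13.25$)
$\left(-502 - 353\right) q = \left(-502 - 353\right) \left(- \frac{53}{4}\right) = \left(-855\right) \left(- \frac{53}{4}\right) = \frac{45315}{4}$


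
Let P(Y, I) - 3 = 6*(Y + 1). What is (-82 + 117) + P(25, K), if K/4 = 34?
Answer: 194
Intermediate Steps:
K = 136 (K = 4*34 = 136)
P(Y, I) = 9 + 6*Y (P(Y, I) = 3 + 6*(Y + 1) = 3 + 6*(1 + Y) = 3 + (6 + 6*Y) = 9 + 6*Y)
(-82 + 117) + P(25, K) = (-82 + 117) + (9 + 6*25) = 35 + (9 + 150) = 35 + 159 = 194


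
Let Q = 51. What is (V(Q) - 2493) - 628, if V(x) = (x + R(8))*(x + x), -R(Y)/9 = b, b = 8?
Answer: -5263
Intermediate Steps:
R(Y) = -72 (R(Y) = -9*8 = -72)
V(x) = 2*x*(-72 + x) (V(x) = (x - 72)*(x + x) = (-72 + x)*(2*x) = 2*x*(-72 + x))
(V(Q) - 2493) - 628 = (2*51*(-72 + 51) - 2493) - 628 = (2*51*(-21) - 2493) - 628 = (-2142 - 2493) - 628 = -4635 - 628 = -5263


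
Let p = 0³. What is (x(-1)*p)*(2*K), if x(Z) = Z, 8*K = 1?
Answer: 0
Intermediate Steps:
K = ⅛ (K = (⅛)*1 = ⅛ ≈ 0.12500)
p = 0
(x(-1)*p)*(2*K) = (-1*0)*(2*(⅛)) = 0*(¼) = 0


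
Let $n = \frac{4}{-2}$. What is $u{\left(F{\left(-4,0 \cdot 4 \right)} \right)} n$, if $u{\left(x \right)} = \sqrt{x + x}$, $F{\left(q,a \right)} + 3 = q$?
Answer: $- 2 i \sqrt{14} \approx - 7.4833 i$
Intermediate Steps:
$F{\left(q,a \right)} = -3 + q$
$n = -2$ ($n = 4 \left(- \frac{1}{2}\right) = -2$)
$u{\left(x \right)} = \sqrt{2} \sqrt{x}$ ($u{\left(x \right)} = \sqrt{2 x} = \sqrt{2} \sqrt{x}$)
$u{\left(F{\left(-4,0 \cdot 4 \right)} \right)} n = \sqrt{2} \sqrt{-3 - 4} \left(-2\right) = \sqrt{2} \sqrt{-7} \left(-2\right) = \sqrt{2} i \sqrt{7} \left(-2\right) = i \sqrt{14} \left(-2\right) = - 2 i \sqrt{14}$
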